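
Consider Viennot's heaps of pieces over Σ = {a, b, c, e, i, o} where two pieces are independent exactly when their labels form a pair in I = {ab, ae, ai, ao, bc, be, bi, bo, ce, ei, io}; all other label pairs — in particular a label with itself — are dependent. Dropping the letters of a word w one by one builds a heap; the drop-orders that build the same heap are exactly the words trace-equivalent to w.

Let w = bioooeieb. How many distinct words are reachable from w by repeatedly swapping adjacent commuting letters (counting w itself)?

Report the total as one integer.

756

0(b) covers ∅
1(i) covers ∅
2(o) covers ∅
3(o) covers 2:o
4(o) covers 3:o
5(e) covers 4:o
6(i) covers 1:i
7(e) covers 5:e
8(b) covers 0:b
floor of heap: 0:b, 1:i, 2:o
completions by unplaced set U, small U first (add the entries for U minus each lowest piece of U):
  |U|=1: {6}:1  {7}:1  {8}:1
  |U|=2: {0,8}:1  {1,6}:1  {5,7}:1  {6,7}:2  {6,8}:2  {7,8}:2
  |U|=3: {0,6,8}:3  {0,7,8}:3  {1,6,7}:3  {1,6,8}:3  {4,5,7}:1  {5,6,7}:3  {5,7,8}:3  {6,7,8}:6
  |U|=4: {0,1,6,8}:6  {0,5,7,8}:6  {0,6,7,8}:12  {1,5,6,7}:6  {1,6,7,8}:12  {3,4,5,7}:1  {4,5,6,7}:4  {4,5,7,8}:4  {5,6,7,8}:12
  |U|=5: {0,1,6,7,8}:30  {0,4,5,7,8}:10  {0,5,6,7,8}:30  {1,4,5,6,7}:10  {1,5,6,7,8}:30  {2,3,4,5,7}:1  {3,4,5,6,7}:5  {3,4,5,7,8}:5  {4,5,6,7,8}:20
  |U|=6: {0,1,5,6,7,8}:90  {0,3,4,5,7,8}:15  {0,4,5,6,7,8}:60  {1,3,4,5,6,7}:15  {1,4,5,6,7,8}:60  {2,3,4,5,6,7}:6  {2,3,4,5,7,8}:6  {3,4,5,6,7,8}:30
  |U|=7: {0,1,4,5,6,7,8}:210  {0,2,3,4,5,7,8}:21  {0,3,4,5,6,7,8}:105  {1,2,3,4,5,6,7}:21  {1,3,4,5,6,7,8}:105  {2,3,4,5,6,7,8}:42
  start at 0(b): 168
  start at 1(i): 168
  start at 2(o): 420
sum over floor = 756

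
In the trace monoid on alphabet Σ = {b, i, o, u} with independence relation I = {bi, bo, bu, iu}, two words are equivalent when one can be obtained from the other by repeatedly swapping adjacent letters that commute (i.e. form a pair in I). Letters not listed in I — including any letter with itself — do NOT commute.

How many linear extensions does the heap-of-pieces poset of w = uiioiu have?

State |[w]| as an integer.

6

#0=u has no predecessor
#1=i has no predecessor
#2=i depends on [1:i]
#3=o depends on [0:u, 2:i]
#4=i depends on [3:o]
#5=u depends on [3:o]
sources: [0:u, 1:i]
N(rest) = Σ N(rest − s) over sources s of rest; N(one piece) = 1:
  size 1 → [4]=1  [5]=1
  size 2 → [4,5]=2
  size 3 → [3,4,5]=2
  size 4 → [0,3,4,5]=2  [2,3,4,5]=2
  first=0(u) contributes 2
  first=1(i) contributes 4
|[w]| = 6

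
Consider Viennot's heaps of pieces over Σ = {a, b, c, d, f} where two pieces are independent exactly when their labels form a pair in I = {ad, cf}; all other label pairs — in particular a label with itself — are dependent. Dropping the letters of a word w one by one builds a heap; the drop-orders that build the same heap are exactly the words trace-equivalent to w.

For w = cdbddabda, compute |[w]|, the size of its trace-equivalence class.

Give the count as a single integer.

6

drop 0:c onto floor
drop 1:d onto {0:c}
drop 2:b onto {1:d}
drop 3:d onto {2:b}
drop 4:d onto {3:d}
drop 5:a onto {2:b}
drop 6:b onto {4:d, 5:a}
drop 7:d onto {6:b}
drop 8:a onto {6:b}
ground layer = {0:c}
drop-orders for the pieces not yet dropped (sum over which currently-grounded one goes next):
  1 to go: {7} 1  {8} 1
  2 to go: {7,8} 2
  3 to go: {6,7,8} 2
  4 to go: {4,6,7,8} 2  {5,6,7,8} 2
  5 to go: {3,4,6,7,8} 2  {4,5,6,7,8} 4
  6 to go: {3,4,5,6,7,8} 6
  7 to go: {2,3,4,5,6,7,8} 6
  if 0:c drops first: 6 orders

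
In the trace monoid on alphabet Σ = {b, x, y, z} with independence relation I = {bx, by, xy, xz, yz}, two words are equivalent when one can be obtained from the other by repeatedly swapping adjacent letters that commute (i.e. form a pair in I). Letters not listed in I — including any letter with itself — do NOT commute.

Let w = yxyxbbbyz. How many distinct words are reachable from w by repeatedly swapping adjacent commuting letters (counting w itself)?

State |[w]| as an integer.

1260

#0=y has no predecessor
#1=x has no predecessor
#2=y depends on [0:y]
#3=x depends on [1:x]
#4=b has no predecessor
#5=b depends on [4:b]
#6=b depends on [5:b]
#7=y depends on [2:y]
#8=z depends on [6:b]
sources: [0:y, 1:x, 4:b]
N(rest) = Σ N(rest − s) over sources s of rest; N(one piece) = 1:
  size 1 → [3]=1  [7]=1  [8]=1
  size 2 → [1,3]=1  [2,7]=1  [3,7]=2  [3,8]=2  [6,8]=1  [7,8]=2
  size 3 → [0,2,7]=1  [1,3,7]=3  [1,3,8]=3  [2,3,7]=3  [2,7,8]=3  [3,6,8]=3  [3,7,8]=6  [5,6,8]=1  [6,7,8]=3
  size 4 → [0,2,3,7]=4  [0,2,7,8]=4  [1,2,3,7]=6  [1,3,6,8]=6  [1,3,7,8]=12  [2,3,7,8]=12  [2,6,7,8]=6  [3,5,6,8]=4  [3,6,7,8]=12  [4,5,6,8]=1  [5,6,7,8]=4
  size 5 → [0,1,2,3,7]=10  [0,2,3,7,8]=20  [0,2,6,7,8]=10  [1,2,3,7,8]=30  [1,3,5,6,8]=10  [1,3,6,7,8]=30  [2,3,6,7,8]=30  [2,5,6,7,8]=10  [3,4,5,6,8]=5  [3,5,6,7,8]=20  [4,5,6,7,8]=5
  size 6 → [0,1,2,3,7,8]=60  [0,2,3,6,7,8]=60  [0,2,5,6,7,8]=20  [1,2,3,6,7,8]=90  [1,3,4,5,6,8]=15  [1,3,5,6,7,8]=60  [2,3,5,6,7,8]=60  [2,4,5,6,7,8]=15  [3,4,5,6,7,8]=30
  size 7 → [0,1,2,3,6,7,8]=210  [0,2,3,5,6,7,8]=140  [0,2,4,5,6,7,8]=35  [1,2,3,5,6,7,8]=210  [1,3,4,5,6,7,8]=105  [2,3,4,5,6,7,8]=105
  first=0(y) contributes 420
  first=1(x) contributes 280
  first=4(b) contributes 560
|[w]| = 1260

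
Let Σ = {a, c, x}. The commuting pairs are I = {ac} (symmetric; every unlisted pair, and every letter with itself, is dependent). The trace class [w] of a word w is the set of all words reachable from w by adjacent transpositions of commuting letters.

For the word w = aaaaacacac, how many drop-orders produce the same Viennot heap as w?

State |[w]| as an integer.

120

#0=a has no predecessor
#1=a depends on [0:a]
#2=a depends on [1:a]
#3=a depends on [2:a]
#4=a depends on [3:a]
#5=c has no predecessor
#6=a depends on [4:a]
#7=c depends on [5:c]
#8=a depends on [6:a]
#9=c depends on [7:c]
sources: [0:a, 5:c]
N(rest) = Σ N(rest − s) over sources s of rest; N(one piece) = 1:
  size 1 → [8]=1  [9]=1
  size 2 → [6,8]=1  [7,9]=1  [8,9]=2
  size 3 → [4,6,8]=1  [5,7,9]=1  [6,8,9]=3  [7,8,9]=3
  size 4 → [3,4,6,8]=1  [4,6,8,9]=4  [5,7,8,9]=4  [6,7,8,9]=6
  size 5 → [2,3,4,6,8]=1  [3,4,6,8,9]=5  [4,6,7,8,9]=10  [5,6,7,8,9]=10
  size 6 → [1,2,3,4,6,8]=1  [2,3,4,6,8,9]=6  [3,4,6,7,8,9]=15  [4,5,6,7,8,9]=20
  size 7 → [0,1,2,3,4,6,8]=1  [1,2,3,4,6,8,9]=7  [2,3,4,6,7,8,9]=21  [3,4,5,6,7,8,9]=35
  size 8 → [0,1,2,3,4,6,8,9]=8  [1,2,3,4,6,7,8,9]=28  [2,3,4,5,6,7,8,9]=56
  first=0(a) contributes 84
  first=5(c) contributes 36
|[w]| = 120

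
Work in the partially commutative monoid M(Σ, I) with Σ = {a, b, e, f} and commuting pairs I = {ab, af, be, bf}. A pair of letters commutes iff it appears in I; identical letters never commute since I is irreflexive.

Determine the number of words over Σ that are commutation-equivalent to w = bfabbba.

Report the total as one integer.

#0=b has no predecessor
#1=f has no predecessor
#2=a has no predecessor
#3=b depends on [0:b]
#4=b depends on [3:b]
#5=b depends on [4:b]
#6=a depends on [2:a]
sources: [0:b, 1:f, 2:a]
N(rest) = Σ N(rest − s) over sources s of rest; N(one piece) = 1:
  size 1 → [1]=1  [5]=1  [6]=1
  size 2 → [1,5]=2  [1,6]=2  [2,6]=1  [4,5]=1  [5,6]=2
  size 3 → [1,2,6]=3  [1,4,5]=3  [1,5,6]=6  [2,5,6]=3  [3,4,5]=1  [4,5,6]=3
  size 4 → [0,3,4,5]=1  [1,2,5,6]=12  [1,3,4,5]=4  [1,4,5,6]=12  [2,4,5,6]=6  [3,4,5,6]=4
  size 5 → [0,1,3,4,5]=5  [0,3,4,5,6]=5  [1,2,4,5,6]=30  [1,3,4,5,6]=20  [2,3,4,5,6]=10
  first=0(b) contributes 60
  first=1(f) contributes 15
  first=2(a) contributes 30
|[w]| = 105

105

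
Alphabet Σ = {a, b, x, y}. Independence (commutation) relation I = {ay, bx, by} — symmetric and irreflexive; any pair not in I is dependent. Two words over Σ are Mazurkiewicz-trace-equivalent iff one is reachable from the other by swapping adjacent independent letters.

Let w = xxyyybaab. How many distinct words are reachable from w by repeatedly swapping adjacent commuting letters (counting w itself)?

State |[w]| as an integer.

75

piece 0:x — minimal
piece 1:x rests on {0:x}
piece 2:y rests on {1:x}
piece 3:y rests on {2:y}
piece 4:y rests on {3:y}
piece 5:b — minimal
piece 6:a rests on {1:x, 5:b}
piece 7:a rests on {6:a}
piece 8:b rests on {7:a}
minimal pieces: {0:x, 5:b}
ways to finish when only these pieces remain (= sum over removing one remaining piece with nothing left below it):
  1 left: {4}→1  {8}→1
  2 left: {3,4}→1  {4,8}→2  {7,8}→1
  3 left: {2,3,4}→1  {3,4,8}→3  {4,7,8}→3  {6,7,8}→1
  4 left: {2,3,4,8}→4  {3,4,7,8}→6  {4,6,7,8}→4  {5,6,7,8}→1
  5 left: {2,3,4,7,8}→10  {3,4,6,7,8}→10  {4,5,6,7,8}→5
  6 left: {2,3,4,6,7,8}→20  {3,4,5,6,7,8}→15
  7 left: {1,2,3,4,6,7,8}→20  {2,3,4,5,6,7,8}→35
  placing 0:x first → 55 extensions
  placing 5:b first → 20 extensions
total linear extensions = 75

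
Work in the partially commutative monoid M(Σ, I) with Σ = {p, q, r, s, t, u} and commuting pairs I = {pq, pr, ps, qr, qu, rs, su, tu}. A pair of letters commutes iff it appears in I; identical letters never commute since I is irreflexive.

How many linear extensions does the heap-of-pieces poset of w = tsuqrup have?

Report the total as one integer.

0(t) covers ∅
1(s) covers 0:t
2(u) covers ∅
3(q) covers 1:s
4(r) covers 0:t, 2:u
5(u) covers 4:r
6(p) covers 5:u
floor of heap: 0:t, 2:u
completions by unplaced set U, small U first (add the entries for U minus each lowest piece of U):
  |U|=1: {3}:1  {6}:1
  |U|=2: {1,3}:1  {3,6}:2  {5,6}:1
  |U|=3: {1,3,6}:3  {3,5,6}:3  {4,5,6}:1
  |U|=4: {1,3,5,6}:6  {2,4,5,6}:1  {3,4,5,6}:4
  |U|=5: {1,3,4,5,6}:10  {2,3,4,5,6}:5
  start at 0(t): 15
  start at 2(u): 10
sum over floor = 25

25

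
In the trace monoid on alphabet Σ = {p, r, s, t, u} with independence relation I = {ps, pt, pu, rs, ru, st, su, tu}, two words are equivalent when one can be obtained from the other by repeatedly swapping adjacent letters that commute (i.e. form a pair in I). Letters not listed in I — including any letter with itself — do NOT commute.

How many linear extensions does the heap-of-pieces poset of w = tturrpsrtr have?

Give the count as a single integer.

90

#0=t has no predecessor
#1=t depends on [0:t]
#2=u has no predecessor
#3=r depends on [1:t]
#4=r depends on [3:r]
#5=p depends on [4:r]
#6=s has no predecessor
#7=r depends on [5:p]
#8=t depends on [7:r]
#9=r depends on [8:t]
sources: [0:t, 2:u, 6:s]
N(rest) = Σ N(rest − s) over sources s of rest; N(one piece) = 1:
  size 1 → [2]=1  [6]=1  [9]=1
  size 2 → [2,6]=2  [2,9]=2  [6,9]=2  [8,9]=1
  size 3 → [2,6,9]=6  [2,8,9]=3  [6,8,9]=3  [7,8,9]=1
  size 4 → [2,6,8,9]=12  [2,7,8,9]=4  [5,7,8,9]=1  [6,7,8,9]=4
  size 5 → [2,5,7,8,9]=5  [2,6,7,8,9]=20  [4,5,7,8,9]=1  [5,6,7,8,9]=5
  size 6 → [2,4,5,7,8,9]=6  [2,5,6,7,8,9]=30  [3,4,5,7,8,9]=1  [4,5,6,7,8,9]=6
  size 7 → [1,3,4,5,7,8,9]=1  [2,3,4,5,7,8,9]=7  [2,4,5,6,7,8,9]=42  [3,4,5,6,7,8,9]=7
  size 8 → [0,1,3,4,5,7,8,9]=1  [1,2,3,4,5,7,8,9]=8  [1,3,4,5,6,7,8,9]=8  [2,3,4,5,6,7,8,9]=56
  first=0(t) contributes 72
  first=2(u) contributes 9
  first=6(s) contributes 9
|[w]| = 90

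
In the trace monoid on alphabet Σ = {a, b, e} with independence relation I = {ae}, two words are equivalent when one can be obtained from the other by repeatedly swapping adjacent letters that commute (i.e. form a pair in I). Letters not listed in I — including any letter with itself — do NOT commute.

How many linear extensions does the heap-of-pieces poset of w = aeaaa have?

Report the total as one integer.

5

drop 0:a onto floor
drop 1:e onto floor
drop 2:a onto {0:a}
drop 3:a onto {2:a}
drop 4:a onto {3:a}
ground layer = {0:a, 1:e}
drop-orders for the pieces not yet dropped (sum over which currently-grounded one goes next):
  1 to go: {1} 1  {4} 1
  2 to go: {1,4} 2  {3,4} 1
  3 to go: {1,3,4} 3  {2,3,4} 1
  if 0:a drops first: 4 orders
  if 1:e drops first: 1 orders
heap linearizations: 5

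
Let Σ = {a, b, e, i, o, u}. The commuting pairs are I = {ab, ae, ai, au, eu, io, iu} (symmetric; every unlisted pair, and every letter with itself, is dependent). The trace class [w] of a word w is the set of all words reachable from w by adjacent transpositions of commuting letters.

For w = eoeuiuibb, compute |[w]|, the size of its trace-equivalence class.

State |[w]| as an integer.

10

piece 0:e — minimal
piece 1:o rests on {0:e}
piece 2:e rests on {1:o}
piece 3:u rests on {1:o}
piece 4:i rests on {2:e}
piece 5:u rests on {3:u}
piece 6:i rests on {4:i}
piece 7:b rests on {5:u, 6:i}
piece 8:b rests on {7:b}
minimal pieces: {0:e}
ways to finish when only these pieces remain (= sum over removing one remaining piece with nothing left below it):
  1 left: {8}→1
  2 left: {7,8}→1
  3 left: {5,7,8}→1  {6,7,8}→1
  4 left: {3,5,7,8}→1  {4,6,7,8}→1  {5,6,7,8}→2
  5 left: {2,4,6,7,8}→1  {3,5,6,7,8}→3  {4,5,6,7,8}→3
  6 left: {2,4,5,6,7,8}→4  {3,4,5,6,7,8}→6
  7 left: {2,3,4,5,6,7,8}→10
  placing 0:e first → 10 extensions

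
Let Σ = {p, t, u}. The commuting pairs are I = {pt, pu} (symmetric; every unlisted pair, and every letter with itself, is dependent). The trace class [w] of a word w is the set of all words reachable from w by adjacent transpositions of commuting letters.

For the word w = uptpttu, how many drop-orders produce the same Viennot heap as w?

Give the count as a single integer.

0(u) covers ∅
1(p) covers ∅
2(t) covers 0:u
3(p) covers 1:p
4(t) covers 2:t
5(t) covers 4:t
6(u) covers 5:t
floor of heap: 0:u, 1:p
completions by unplaced set U, small U first (add the entries for U minus each lowest piece of U):
  |U|=1: {3}:1  {6}:1
  |U|=2: {1,3}:1  {3,6}:2  {5,6}:1
  |U|=3: {1,3,6}:3  {3,5,6}:3  {4,5,6}:1
  |U|=4: {1,3,5,6}:6  {2,4,5,6}:1  {3,4,5,6}:4
  |U|=5: {0,2,4,5,6}:1  {1,3,4,5,6}:10  {2,3,4,5,6}:5
  start at 0(u): 15
  start at 1(p): 6
sum over floor = 21

21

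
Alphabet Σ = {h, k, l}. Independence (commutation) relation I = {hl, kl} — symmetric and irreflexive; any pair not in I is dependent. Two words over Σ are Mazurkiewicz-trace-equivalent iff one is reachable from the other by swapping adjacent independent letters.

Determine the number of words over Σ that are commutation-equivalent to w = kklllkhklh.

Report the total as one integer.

210

drop 0:k onto floor
drop 1:k onto {0:k}
drop 2:l onto floor
drop 3:l onto {2:l}
drop 4:l onto {3:l}
drop 5:k onto {1:k}
drop 6:h onto {5:k}
drop 7:k onto {6:h}
drop 8:l onto {4:l}
drop 9:h onto {7:k}
ground layer = {0:k, 2:l}
drop-orders for the pieces not yet dropped (sum over which currently-grounded one goes next):
  1 to go: {8} 1  {9} 1
  2 to go: {4,8} 1  {7,9} 1  {8,9} 2
  3 to go: {3,4,8} 1  {4,8,9} 3  {6,7,9} 1  {7,8,9} 3
  4 to go: {2,3,4,8} 1  {3,4,8,9} 4  {4,7,8,9} 6  {5,6,7,9} 1  {6,7,8,9} 4
  5 to go: {1,5,6,7,9} 1  {2,3,4,8,9} 5  {3,4,7,8,9} 10  {4,6,7,8,9} 10  {5,6,7,8,9} 5
  6 to go: {0,1,5,6,7,9} 1  {1,5,6,7,8,9} 6  {2,3,4,7,8,9} 15  {3,4,6,7,8,9} 20  {4,5,6,7,8,9} 15
  7 to go: {0,1,5,6,7,8,9} 7  {1,4,5,6,7,8,9} 21  {2,3,4,6,7,8,9} 35  {3,4,5,6,7,8,9} 35
  8 to go: {0,1,4,5,6,7,8,9} 28  {1,3,4,5,6,7,8,9} 56  {2,3,4,5,6,7,8,9} 70
  if 0:k drops first: 126 orders
  if 2:l drops first: 84 orders
heap linearizations: 210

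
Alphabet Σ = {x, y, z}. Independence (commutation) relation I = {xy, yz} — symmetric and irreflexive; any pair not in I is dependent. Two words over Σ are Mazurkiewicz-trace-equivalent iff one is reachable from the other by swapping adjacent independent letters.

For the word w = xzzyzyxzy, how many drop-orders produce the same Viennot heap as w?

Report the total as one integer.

piece 0:x — minimal
piece 1:z rests on {0:x}
piece 2:z rests on {1:z}
piece 3:y — minimal
piece 4:z rests on {2:z}
piece 5:y rests on {3:y}
piece 6:x rests on {4:z}
piece 7:z rests on {6:x}
piece 8:y rests on {5:y}
minimal pieces: {0:x, 3:y}
ways to finish when only these pieces remain (= sum over removing one remaining piece with nothing left below it):
  1 left: {7}→1  {8}→1
  2 left: {5,8}→1  {6,7}→1  {7,8}→2
  3 left: {3,5,8}→1  {4,6,7}→1  {5,7,8}→3  {6,7,8}→3
  4 left: {2,4,6,7}→1  {3,5,7,8}→4  {4,6,7,8}→4  {5,6,7,8}→6
  5 left: {1,2,4,6,7}→1  {2,4,6,7,8}→5  {3,5,6,7,8}→10  {4,5,6,7,8}→10
  6 left: {0,1,2,4,6,7}→1  {1,2,4,6,7,8}→6  {2,4,5,6,7,8}→15  {3,4,5,6,7,8}→20
  7 left: {0,1,2,4,6,7,8}→7  {1,2,4,5,6,7,8}→21  {2,3,4,5,6,7,8}→35
  placing 0:x first → 56 extensions
  placing 3:y first → 28 extensions
total linear extensions = 84

84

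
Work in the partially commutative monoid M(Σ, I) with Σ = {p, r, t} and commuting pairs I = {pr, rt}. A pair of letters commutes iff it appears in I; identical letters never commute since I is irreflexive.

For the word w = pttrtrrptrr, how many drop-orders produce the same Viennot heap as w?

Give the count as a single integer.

0(p) covers ∅
1(t) covers 0:p
2(t) covers 1:t
3(r) covers ∅
4(t) covers 2:t
5(r) covers 3:r
6(r) covers 5:r
7(p) covers 4:t
8(t) covers 7:p
9(r) covers 6:r
10(r) covers 9:r
floor of heap: 0:p, 3:r
completions by unplaced set U, small U first (add the entries for U minus each lowest piece of U):
  |U|=1: {8}:1  {10}:1
  |U|=2: {7,8}:1  {8,10}:2  {9,10}:1
  |U|=3: {4,7,8}:1  {6,9,10}:1  {7,8,10}:3  {8,9,10}:3
  |U|=4: {2,4,7,8}:1  {4,7,8,10}:4  {5,6,9,10}:1  {6,8,9,10}:4  {7,8,9,10}:6
  |U|=5: {1,2,4,7,8}:1  {2,4,7,8,10}:5  {3,5,6,9,10}:1  {4,7,8,9,10}:10  {5,6,8,9,10}:5  {6,7,8,9,10}:10
  |U|=6: {0,1,2,4,7,8}:1  {1,2,4,7,8,10}:6  {2,4,7,8,9,10}:15  {3,5,6,8,9,10}:6  {4,6,7,8,9,10}:20  {5,6,7,8,9,10}:15
  |U|=7: {0,1,2,4,7,8,10}:7  {1,2,4,7,8,9,10}:21  {2,4,6,7,8,9,10}:35  {3,5,6,7,8,9,10}:21  {4,5,6,7,8,9,10}:35
  |U|=8: {0,1,2,4,7,8,9,10}:28  {1,2,4,6,7,8,9,10}:56  {2,4,5,6,7,8,9,10}:70  {3,4,5,6,7,8,9,10}:56
  |U|=9: {0,1,2,4,6,7,8,9,10}:84  {1,2,4,5,6,7,8,9,10}:126  {2,3,4,5,6,7,8,9,10}:126
  start at 0(p): 252
  start at 3(r): 210
sum over floor = 462

462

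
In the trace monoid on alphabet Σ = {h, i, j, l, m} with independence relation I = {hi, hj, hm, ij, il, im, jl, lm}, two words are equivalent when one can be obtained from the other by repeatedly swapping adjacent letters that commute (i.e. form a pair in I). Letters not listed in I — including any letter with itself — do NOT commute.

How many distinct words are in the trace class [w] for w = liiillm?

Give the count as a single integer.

#0=l has no predecessor
#1=i has no predecessor
#2=i depends on [1:i]
#3=i depends on [2:i]
#4=l depends on [0:l]
#5=l depends on [4:l]
#6=m has no predecessor
sources: [0:l, 1:i, 6:m]
N(rest) = Σ N(rest − s) over sources s of rest; N(one piece) = 1:
  size 1 → [3]=1  [5]=1  [6]=1
  size 2 → [2,3]=1  [3,5]=2  [3,6]=2  [4,5]=1  [5,6]=2
  size 3 → [0,4,5]=1  [1,2,3]=1  [2,3,5]=3  [2,3,6]=3  [3,4,5]=3  [3,5,6]=6  [4,5,6]=3
  size 4 → [0,3,4,5]=4  [0,4,5,6]=4  [1,2,3,5]=4  [1,2,3,6]=4  [2,3,4,5]=6  [2,3,5,6]=12  [3,4,5,6]=12
  size 5 → [0,2,3,4,5]=10  [0,3,4,5,6]=20  [1,2,3,4,5]=10  [1,2,3,5,6]=20  [2,3,4,5,6]=30
  first=0(l) contributes 60
  first=1(i) contributes 60
  first=6(m) contributes 20
|[w]| = 140

140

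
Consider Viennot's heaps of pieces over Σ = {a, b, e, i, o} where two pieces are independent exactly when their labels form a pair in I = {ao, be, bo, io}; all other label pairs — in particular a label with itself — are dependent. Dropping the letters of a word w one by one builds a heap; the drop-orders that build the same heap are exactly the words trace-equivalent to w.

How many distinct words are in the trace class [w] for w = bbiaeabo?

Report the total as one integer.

drop 0:b onto floor
drop 1:b onto {0:b}
drop 2:i onto {1:b}
drop 3:a onto {2:i}
drop 4:e onto {3:a}
drop 5:a onto {4:e}
drop 6:b onto {5:a}
drop 7:o onto {4:e}
ground layer = {0:b}
drop-orders for the pieces not yet dropped (sum over which currently-grounded one goes next):
  1 to go: {6} 1  {7} 1
  2 to go: {5,6} 1  {6,7} 2
  3 to go: {5,6,7} 3
  4 to go: {4,5,6,7} 3
  5 to go: {3,4,5,6,7} 3
  6 to go: {2,3,4,5,6,7} 3
  if 0:b drops first: 3 orders

3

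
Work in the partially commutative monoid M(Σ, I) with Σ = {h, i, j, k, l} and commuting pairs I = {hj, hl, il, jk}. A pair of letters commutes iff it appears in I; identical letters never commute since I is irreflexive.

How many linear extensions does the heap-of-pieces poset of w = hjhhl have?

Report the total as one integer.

#0=h has no predecessor
#1=j has no predecessor
#2=h depends on [0:h]
#3=h depends on [2:h]
#4=l depends on [1:j]
sources: [0:h, 1:j]
N(rest) = Σ N(rest − s) over sources s of rest; N(one piece) = 1:
  size 1 → [3]=1  [4]=1
  size 2 → [1,4]=1  [2,3]=1  [3,4]=2
  size 3 → [0,2,3]=1  [1,3,4]=3  [2,3,4]=3
  first=0(h) contributes 6
  first=1(j) contributes 4
|[w]| = 10

10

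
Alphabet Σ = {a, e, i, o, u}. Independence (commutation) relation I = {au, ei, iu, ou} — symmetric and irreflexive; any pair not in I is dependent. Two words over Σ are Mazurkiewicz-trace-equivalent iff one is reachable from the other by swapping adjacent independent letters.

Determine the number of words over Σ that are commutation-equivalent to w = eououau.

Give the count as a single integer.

20

drop 0:e onto floor
drop 1:o onto {0:e}
drop 2:u onto {0:e}
drop 3:o onto {1:o}
drop 4:u onto {2:u}
drop 5:a onto {3:o}
drop 6:u onto {4:u}
ground layer = {0:e}
drop-orders for the pieces not yet dropped (sum over which currently-grounded one goes next):
  1 to go: {5} 1  {6} 1
  2 to go: {3,5} 1  {4,6} 1  {5,6} 2
  3 to go: {1,3,5} 1  {2,4,6} 1  {3,5,6} 3  {4,5,6} 3
  4 to go: {1,3,5,6} 4  {2,4,5,6} 4  {3,4,5,6} 6
  5 to go: {1,3,4,5,6} 10  {2,3,4,5,6} 10
  if 0:e drops first: 20 orders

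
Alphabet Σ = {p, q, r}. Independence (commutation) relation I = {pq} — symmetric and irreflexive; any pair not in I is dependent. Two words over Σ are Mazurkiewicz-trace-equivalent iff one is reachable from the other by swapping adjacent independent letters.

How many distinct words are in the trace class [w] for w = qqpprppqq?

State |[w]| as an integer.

piece 0:q — minimal
piece 1:q rests on {0:q}
piece 2:p — minimal
piece 3:p rests on {2:p}
piece 4:r rests on {1:q, 3:p}
piece 5:p rests on {4:r}
piece 6:p rests on {5:p}
piece 7:q rests on {4:r}
piece 8:q rests on {7:q}
minimal pieces: {0:q, 2:p}
ways to finish when only these pieces remain (= sum over removing one remaining piece with nothing left below it):
  1 left: {6}→1  {8}→1
  2 left: {5,6}→1  {6,8}→2  {7,8}→1
  3 left: {5,6,8}→3  {6,7,8}→3
  4 left: {5,6,7,8}→6
  5 left: {4,5,6,7,8}→6
  6 left: {1,4,5,6,7,8}→6  {3,4,5,6,7,8}→6
  7 left: {0,1,4,5,6,7,8}→6  {1,3,4,5,6,7,8}→12  {2,3,4,5,6,7,8}→6
  placing 0:q first → 18 extensions
  placing 2:p first → 18 extensions
total linear extensions = 36

36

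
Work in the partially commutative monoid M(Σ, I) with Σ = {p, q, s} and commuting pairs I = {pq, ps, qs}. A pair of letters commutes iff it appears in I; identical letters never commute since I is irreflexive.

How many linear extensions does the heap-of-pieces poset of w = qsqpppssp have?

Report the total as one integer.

1260

0(q) covers ∅
1(s) covers ∅
2(q) covers 0:q
3(p) covers ∅
4(p) covers 3:p
5(p) covers 4:p
6(s) covers 1:s
7(s) covers 6:s
8(p) covers 5:p
floor of heap: 0:q, 1:s, 3:p
completions by unplaced set U, small U first (add the entries for U minus each lowest piece of U):
  |U|=1: {2}:1  {7}:1  {8}:1
  |U|=2: {0,2}:1  {2,7}:2  {2,8}:2  {5,8}:1  {6,7}:1  {7,8}:2
  |U|=3: {0,2,7}:3  {0,2,8}:3  {1,6,7}:1  {2,5,8}:3  {2,6,7}:3  {2,7,8}:6  {4,5,8}:1  {5,7,8}:3  {6,7,8}:3
  |U|=4: {0,2,5,8}:6  {0,2,6,7}:6  {0,2,7,8}:12  {1,2,6,7}:4  {1,6,7,8}:4  {2,4,5,8}:4  {2,5,7,8}:12  {2,6,7,8}:12  {3,4,5,8}:1  {4,5,7,8}:4  {5,6,7,8}:6
  |U|=5: {0,1,2,6,7}:10  {0,2,4,5,8}:10  {0,2,5,7,8}:30  {0,2,6,7,8}:30  {1,2,6,7,8}:20  {1,5,6,7,8}:10  {2,3,4,5,8}:5  {2,4,5,7,8}:20  {2,5,6,7,8}:30  {3,4,5,7,8}:5  {4,5,6,7,8}:10
  |U|=6: {0,1,2,6,7,8}:60  {0,2,3,4,5,8}:15  {0,2,4,5,7,8}:60  {0,2,5,6,7,8}:90  {1,2,5,6,7,8}:60  {1,4,5,6,7,8}:20  {2,3,4,5,7,8}:30  {2,4,5,6,7,8}:60  {3,4,5,6,7,8}:15
  |U|=7: {0,1,2,5,6,7,8}:210  {0,2,3,4,5,7,8}:105  {0,2,4,5,6,7,8}:210  {1,2,4,5,6,7,8}:140  {1,3,4,5,6,7,8}:35  {2,3,4,5,6,7,8}:105
  start at 0(q): 280
  start at 1(s): 420
  start at 3(p): 560
sum over floor = 1260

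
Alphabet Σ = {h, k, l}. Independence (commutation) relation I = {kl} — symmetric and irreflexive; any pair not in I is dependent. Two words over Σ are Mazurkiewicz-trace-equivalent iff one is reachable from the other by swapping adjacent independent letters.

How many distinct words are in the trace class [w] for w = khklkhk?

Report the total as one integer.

3

#0=k has no predecessor
#1=h depends on [0:k]
#2=k depends on [1:h]
#3=l depends on [1:h]
#4=k depends on [2:k]
#5=h depends on [3:l, 4:k]
#6=k depends on [5:h]
sources: [0:k]
N(rest) = Σ N(rest − s) over sources s of rest; N(one piece) = 1:
  size 1 → [6]=1
  size 2 → [5,6]=1
  size 3 → [3,5,6]=1  [4,5,6]=1
  size 4 → [2,4,5,6]=1  [3,4,5,6]=2
  size 5 → [2,3,4,5,6]=3
  first=0(k) contributes 3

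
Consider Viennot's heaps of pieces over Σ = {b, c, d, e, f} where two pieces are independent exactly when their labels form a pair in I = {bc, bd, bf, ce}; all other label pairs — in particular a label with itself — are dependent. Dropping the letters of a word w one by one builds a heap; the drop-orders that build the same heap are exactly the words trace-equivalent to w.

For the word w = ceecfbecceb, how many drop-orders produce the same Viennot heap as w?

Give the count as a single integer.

0(c) covers ∅
1(e) covers ∅
2(e) covers 1:e
3(c) covers 0:c
4(f) covers 2:e, 3:c
5(b) covers 2:e
6(e) covers 4:f, 5:b
7(c) covers 4:f
8(c) covers 7:c
9(e) covers 6:e
10(b) covers 9:e
floor of heap: 0:c, 1:e
completions by unplaced set U, small U first (add the entries for U minus each lowest piece of U):
  |U|=1: {8}:1  {10}:1
  |U|=2: {7,8}:1  {8,10}:2  {9,10}:1
  |U|=3: {6,9,10}:1  {7,8,10}:3  {8,9,10}:3
  |U|=4: {5,6,9,10}:1  {6,8,9,10}:4  {7,8,9,10}:6
  |U|=5: {5,6,8,9,10}:5  {6,7,8,9,10}:10
  |U|=6: {4,6,7,8,9,10}:10  {5,6,7,8,9,10}:15
  |U|=7: {3,4,6,7,8,9,10}:10  {4,5,6,7,8,9,10}:25
  |U|=8: {0,3,4,6,7,8,9,10}:10  {2,4,5,6,7,8,9,10}:25  {3,4,5,6,7,8,9,10}:35
  |U|=9: {0,3,4,5,6,7,8,9,10}:45  {1,2,4,5,6,7,8,9,10}:25  {2,3,4,5,6,7,8,9,10}:60
  start at 0(c): 85
  start at 1(e): 105
sum over floor = 190

190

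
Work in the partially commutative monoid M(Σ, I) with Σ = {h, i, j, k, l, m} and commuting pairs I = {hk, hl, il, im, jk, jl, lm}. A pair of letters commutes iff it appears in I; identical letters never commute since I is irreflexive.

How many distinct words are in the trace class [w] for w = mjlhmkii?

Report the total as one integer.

piece 0:m — minimal
piece 1:j rests on {0:m}
piece 2:l — minimal
piece 3:h rests on {1:j}
piece 4:m rests on {3:h}
piece 5:k rests on {2:l, 4:m}
piece 6:i rests on {5:k}
piece 7:i rests on {6:i}
minimal pieces: {0:m, 2:l}
ways to finish when only these pieces remain (= sum over removing one remaining piece with nothing left below it):
  1 left: {7}→1
  2 left: {6,7}→1
  3 left: {5,6,7}→1
  4 left: {2,5,6,7}→1  {4,5,6,7}→1
  5 left: {2,4,5,6,7}→2  {3,4,5,6,7}→1
  6 left: {1,3,4,5,6,7}→1  {2,3,4,5,6,7}→3
  placing 0:m first → 4 extensions
  placing 2:l first → 1 extensions
total linear extensions = 5

5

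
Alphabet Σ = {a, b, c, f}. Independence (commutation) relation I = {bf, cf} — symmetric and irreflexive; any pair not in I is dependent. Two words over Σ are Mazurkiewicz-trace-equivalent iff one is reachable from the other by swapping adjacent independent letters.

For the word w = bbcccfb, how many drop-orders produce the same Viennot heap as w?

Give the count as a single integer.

7

drop 0:b onto floor
drop 1:b onto {0:b}
drop 2:c onto {1:b}
drop 3:c onto {2:c}
drop 4:c onto {3:c}
drop 5:f onto floor
drop 6:b onto {4:c}
ground layer = {0:b, 5:f}
drop-orders for the pieces not yet dropped (sum over which currently-grounded one goes next):
  1 to go: {5} 1  {6} 1
  2 to go: {4,6} 1  {5,6} 2
  3 to go: {3,4,6} 1  {4,5,6} 3
  4 to go: {2,3,4,6} 1  {3,4,5,6} 4
  5 to go: {1,2,3,4,6} 1  {2,3,4,5,6} 5
  if 0:b drops first: 6 orders
  if 5:f drops first: 1 orders
heap linearizations: 7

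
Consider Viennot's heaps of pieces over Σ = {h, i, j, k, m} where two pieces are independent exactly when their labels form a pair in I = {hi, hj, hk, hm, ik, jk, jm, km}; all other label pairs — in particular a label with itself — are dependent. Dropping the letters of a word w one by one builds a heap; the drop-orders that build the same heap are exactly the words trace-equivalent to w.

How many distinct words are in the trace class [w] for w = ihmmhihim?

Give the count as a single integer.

0(i) covers ∅
1(h) covers ∅
2(m) covers 0:i
3(m) covers 2:m
4(h) covers 1:h
5(i) covers 3:m
6(h) covers 4:h
7(i) covers 5:i
8(m) covers 7:i
floor of heap: 0:i, 1:h
completions by unplaced set U, small U first (add the entries for U minus each lowest piece of U):
  |U|=1: {6}:1  {8}:1
  |U|=2: {4,6}:1  {6,8}:2  {7,8}:1
  |U|=3: {1,4,6}:1  {4,6,8}:3  {5,7,8}:1  {6,7,8}:3
  |U|=4: {1,4,6,8}:4  {3,5,7,8}:1  {4,6,7,8}:6  {5,6,7,8}:4
  |U|=5: {1,4,6,7,8}:10  {2,3,5,7,8}:1  {3,5,6,7,8}:5  {4,5,6,7,8}:10
  |U|=6: {0,2,3,5,7,8}:1  {1,4,5,6,7,8}:20  {2,3,5,6,7,8}:6  {3,4,5,6,7,8}:15
  |U|=7: {0,2,3,5,6,7,8}:7  {1,3,4,5,6,7,8}:35  {2,3,4,5,6,7,8}:21
  start at 0(i): 56
  start at 1(h): 28
sum over floor = 84

84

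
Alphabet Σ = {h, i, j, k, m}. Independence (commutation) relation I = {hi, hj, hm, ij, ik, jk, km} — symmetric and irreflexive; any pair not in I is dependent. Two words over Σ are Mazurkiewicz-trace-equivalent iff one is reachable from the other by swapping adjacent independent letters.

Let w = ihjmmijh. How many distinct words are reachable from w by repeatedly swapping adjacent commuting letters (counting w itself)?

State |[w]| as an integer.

#0=i has no predecessor
#1=h has no predecessor
#2=j has no predecessor
#3=m depends on [0:i, 2:j]
#4=m depends on [3:m]
#5=i depends on [4:m]
#6=j depends on [4:m]
#7=h depends on [1:h]
sources: [0:i, 1:h, 2:j]
N(rest) = Σ N(rest − s) over sources s of rest; N(one piece) = 1:
  size 1 → [5]=1  [6]=1  [7]=1
  size 2 → [1,7]=1  [5,6]=2  [5,7]=2  [6,7]=2
  size 3 → [1,5,7]=3  [1,6,7]=3  [4,5,6]=2  [5,6,7]=6
  size 4 → [1,5,6,7]=12  [3,4,5,6]=2  [4,5,6,7]=8
  size 5 → [0,3,4,5,6]=2  [1,4,5,6,7]=20  [2,3,4,5,6]=2  [3,4,5,6,7]=10
  size 6 → [0,2,3,4,5,6]=4  [0,3,4,5,6,7]=12  [1,3,4,5,6,7]=30  [2,3,4,5,6,7]=12
  first=0(i) contributes 42
  first=1(h) contributes 28
  first=2(j) contributes 42
|[w]| = 112

112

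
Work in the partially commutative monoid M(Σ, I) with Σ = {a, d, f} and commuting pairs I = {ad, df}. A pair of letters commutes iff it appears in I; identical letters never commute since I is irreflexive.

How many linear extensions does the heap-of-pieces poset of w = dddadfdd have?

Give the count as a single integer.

28

#0=d has no predecessor
#1=d depends on [0:d]
#2=d depends on [1:d]
#3=a has no predecessor
#4=d depends on [2:d]
#5=f depends on [3:a]
#6=d depends on [4:d]
#7=d depends on [6:d]
sources: [0:d, 3:a]
N(rest) = Σ N(rest − s) over sources s of rest; N(one piece) = 1:
  size 1 → [5]=1  [7]=1
  size 2 → [3,5]=1  [5,7]=2  [6,7]=1
  size 3 → [3,5,7]=3  [4,6,7]=1  [5,6,7]=3
  size 4 → [2,4,6,7]=1  [3,5,6,7]=6  [4,5,6,7]=4
  size 5 → [1,2,4,6,7]=1  [2,4,5,6,7]=5  [3,4,5,6,7]=10
  size 6 → [0,1,2,4,6,7]=1  [1,2,4,5,6,7]=6  [2,3,4,5,6,7]=15
  first=0(d) contributes 21
  first=3(a) contributes 7
|[w]| = 28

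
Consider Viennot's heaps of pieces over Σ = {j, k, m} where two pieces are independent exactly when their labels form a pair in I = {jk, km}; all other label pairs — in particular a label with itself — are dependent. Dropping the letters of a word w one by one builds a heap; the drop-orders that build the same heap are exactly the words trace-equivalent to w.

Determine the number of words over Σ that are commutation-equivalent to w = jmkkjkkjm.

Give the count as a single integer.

126

0(j) covers ∅
1(m) covers 0:j
2(k) covers ∅
3(k) covers 2:k
4(j) covers 1:m
5(k) covers 3:k
6(k) covers 5:k
7(j) covers 4:j
8(m) covers 7:j
floor of heap: 0:j, 2:k
completions by unplaced set U, small U first (add the entries for U minus each lowest piece of U):
  |U|=1: {6}:1  {8}:1
  |U|=2: {5,6}:1  {6,8}:2  {7,8}:1
  |U|=3: {3,5,6}:1  {4,7,8}:1  {5,6,8}:3  {6,7,8}:3
  |U|=4: {1,4,7,8}:1  {2,3,5,6}:1  {3,5,6,8}:4  {4,6,7,8}:4  {5,6,7,8}:6
  |U|=5: {0,1,4,7,8}:1  {1,4,6,7,8}:5  {2,3,5,6,8}:5  {3,5,6,7,8}:10  {4,5,6,7,8}:10
  |U|=6: {0,1,4,6,7,8}:6  {1,4,5,6,7,8}:15  {2,3,5,6,7,8}:15  {3,4,5,6,7,8}:20
  |U|=7: {0,1,4,5,6,7,8}:21  {1,3,4,5,6,7,8}:35  {2,3,4,5,6,7,8}:35
  start at 0(j): 70
  start at 2(k): 56
sum over floor = 126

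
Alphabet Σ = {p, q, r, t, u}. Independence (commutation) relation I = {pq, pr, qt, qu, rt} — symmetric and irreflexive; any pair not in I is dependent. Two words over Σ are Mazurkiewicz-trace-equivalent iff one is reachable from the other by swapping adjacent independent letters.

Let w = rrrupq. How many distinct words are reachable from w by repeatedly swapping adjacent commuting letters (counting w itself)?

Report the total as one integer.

3

#0=r has no predecessor
#1=r depends on [0:r]
#2=r depends on [1:r]
#3=u depends on [2:r]
#4=p depends on [3:u]
#5=q depends on [2:r]
sources: [0:r]
N(rest) = Σ N(rest − s) over sources s of rest; N(one piece) = 1:
  size 1 → [4]=1  [5]=1
  size 2 → [3,4]=1  [4,5]=2
  size 3 → [3,4,5]=3
  size 4 → [2,3,4,5]=3
  first=0(r) contributes 3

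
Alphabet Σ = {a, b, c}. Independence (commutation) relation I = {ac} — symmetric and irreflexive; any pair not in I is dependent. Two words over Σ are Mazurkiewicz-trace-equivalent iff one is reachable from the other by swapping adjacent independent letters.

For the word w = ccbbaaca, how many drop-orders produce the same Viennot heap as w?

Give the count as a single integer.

0(c) covers ∅
1(c) covers 0:c
2(b) covers 1:c
3(b) covers 2:b
4(a) covers 3:b
5(a) covers 4:a
6(c) covers 3:b
7(a) covers 5:a
floor of heap: 0:c
completions by unplaced set U, small U first (add the entries for U minus each lowest piece of U):
  |U|=1: {6}:1  {7}:1
  |U|=2: {5,7}:1  {6,7}:2
  |U|=3: {4,5,7}:1  {5,6,7}:3
  |U|=4: {4,5,6,7}:4
  |U|=5: {3,4,5,6,7}:4
  |U|=6: {2,3,4,5,6,7}:4
  start at 0(c): 4

4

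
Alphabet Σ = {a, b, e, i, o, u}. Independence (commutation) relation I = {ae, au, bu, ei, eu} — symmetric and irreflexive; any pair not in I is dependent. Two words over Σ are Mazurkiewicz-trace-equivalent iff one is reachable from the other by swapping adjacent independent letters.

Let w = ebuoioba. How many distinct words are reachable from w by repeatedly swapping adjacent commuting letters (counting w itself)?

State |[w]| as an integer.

3

drop 0:e onto floor
drop 1:b onto {0:e}
drop 2:u onto floor
drop 3:o onto {1:b, 2:u}
drop 4:i onto {3:o}
drop 5:o onto {4:i}
drop 6:b onto {5:o}
drop 7:a onto {6:b}
ground layer = {0:e, 2:u}
drop-orders for the pieces not yet dropped (sum over which currently-grounded one goes next):
  1 to go: {7} 1
  2 to go: {6,7} 1
  3 to go: {5,6,7} 1
  4 to go: {4,5,6,7} 1
  5 to go: {3,4,5,6,7} 1
  6 to go: {1,3,4,5,6,7} 1  {2,3,4,5,6,7} 1
  if 0:e drops first: 2 orders
  if 2:u drops first: 1 orders
heap linearizations: 3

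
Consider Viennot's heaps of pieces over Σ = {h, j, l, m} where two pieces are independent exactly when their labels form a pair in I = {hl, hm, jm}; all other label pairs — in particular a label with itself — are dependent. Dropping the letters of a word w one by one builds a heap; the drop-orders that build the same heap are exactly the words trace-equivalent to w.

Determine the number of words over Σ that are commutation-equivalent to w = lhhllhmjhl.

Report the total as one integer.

130

0(l) covers ∅
1(h) covers ∅
2(h) covers 1:h
3(l) covers 0:l
4(l) covers 3:l
5(h) covers 2:h
6(m) covers 4:l
7(j) covers 4:l, 5:h
8(h) covers 7:j
9(l) covers 6:m, 7:j
floor of heap: 0:l, 1:h
completions by unplaced set U, small U first (add the entries for U minus each lowest piece of U):
  |U|=1: {8}:1  {9}:1
  |U|=2: {6,9}:1  {8,9}:2
  |U|=3: {6,8,9}:3  {7,8,9}:2
  |U|=4: {5,7,8,9}:2  {6,7,8,9}:5
  |U|=5: {2,5,7,8,9}:2  {4,6,7,8,9}:5  {5,6,7,8,9}:7
  |U|=6: {1,2,5,7,8,9}:2  {2,5,6,7,8,9}:9  {3,4,6,7,8,9}:5  {4,5,6,7,8,9}:12
  |U|=7: {0,3,4,6,7,8,9}:5  {1,2,5,6,7,8,9}:11  {2,4,5,6,7,8,9}:21  {3,4,5,6,7,8,9}:17
  |U|=8: {0,3,4,5,6,7,8,9}:22  {1,2,4,5,6,7,8,9}:32  {2,3,4,5,6,7,8,9}:38
  start at 0(l): 70
  start at 1(h): 60
sum over floor = 130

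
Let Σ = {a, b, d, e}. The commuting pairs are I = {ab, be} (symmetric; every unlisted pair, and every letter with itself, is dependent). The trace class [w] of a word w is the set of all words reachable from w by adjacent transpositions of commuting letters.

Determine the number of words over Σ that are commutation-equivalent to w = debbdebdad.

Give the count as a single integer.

0(d) covers ∅
1(e) covers 0:d
2(b) covers 0:d
3(b) covers 2:b
4(d) covers 1:e, 3:b
5(e) covers 4:d
6(b) covers 4:d
7(d) covers 5:e, 6:b
8(a) covers 7:d
9(d) covers 8:a
floor of heap: 0:d
completions by unplaced set U, small U first (add the entries for U minus each lowest piece of U):
  |U|=1: {9}:1
  |U|=2: {8,9}:1
  |U|=3: {7,8,9}:1
  |U|=4: {5,7,8,9}:1  {6,7,8,9}:1
  |U|=5: {5,6,7,8,9}:2
  |U|=6: {4,5,6,7,8,9}:2
  |U|=7: {1,4,5,6,7,8,9}:2  {3,4,5,6,7,8,9}:2
  |U|=8: {1,3,4,5,6,7,8,9}:4  {2,3,4,5,6,7,8,9}:2
  start at 0(d): 6

6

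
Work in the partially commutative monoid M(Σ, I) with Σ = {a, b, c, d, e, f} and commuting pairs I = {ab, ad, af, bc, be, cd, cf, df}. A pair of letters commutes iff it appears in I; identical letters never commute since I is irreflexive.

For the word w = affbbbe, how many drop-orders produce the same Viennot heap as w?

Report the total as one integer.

18

drop 0:a onto floor
drop 1:f onto floor
drop 2:f onto {1:f}
drop 3:b onto {2:f}
drop 4:b onto {3:b}
drop 5:b onto {4:b}
drop 6:e onto {0:a, 2:f}
ground layer = {0:a, 1:f}
drop-orders for the pieces not yet dropped (sum over which currently-grounded one goes next):
  1 to go: {5} 1  {6} 1
  2 to go: {0,6} 1  {4,5} 1  {5,6} 2
  3 to go: {0,5,6} 3  {3,4,5} 1  {4,5,6} 3
  4 to go: {0,4,5,6} 6  {3,4,5,6} 4
  5 to go: {0,3,4,5,6} 10  {2,3,4,5,6} 4
  if 0:a drops first: 4 orders
  if 1:f drops first: 14 orders
heap linearizations: 18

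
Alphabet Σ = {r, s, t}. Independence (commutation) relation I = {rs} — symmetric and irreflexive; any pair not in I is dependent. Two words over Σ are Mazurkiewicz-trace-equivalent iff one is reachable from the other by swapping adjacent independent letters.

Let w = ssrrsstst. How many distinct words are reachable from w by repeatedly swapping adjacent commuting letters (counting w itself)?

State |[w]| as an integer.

15

0(s) covers ∅
1(s) covers 0:s
2(r) covers ∅
3(r) covers 2:r
4(s) covers 1:s
5(s) covers 4:s
6(t) covers 3:r, 5:s
7(s) covers 6:t
8(t) covers 7:s
floor of heap: 0:s, 2:r
completions by unplaced set U, small U first (add the entries for U minus each lowest piece of U):
  |U|=1: {8}:1
  |U|=2: {7,8}:1
  |U|=3: {6,7,8}:1
  |U|=4: {3,6,7,8}:1  {5,6,7,8}:1
  |U|=5: {2,3,6,7,8}:1  {3,5,6,7,8}:2  {4,5,6,7,8}:1
  |U|=6: {1,4,5,6,7,8}:1  {2,3,5,6,7,8}:3  {3,4,5,6,7,8}:3
  |U|=7: {0,1,4,5,6,7,8}:1  {1,3,4,5,6,7,8}:4  {2,3,4,5,6,7,8}:6
  start at 0(s): 10
  start at 2(r): 5
sum over floor = 15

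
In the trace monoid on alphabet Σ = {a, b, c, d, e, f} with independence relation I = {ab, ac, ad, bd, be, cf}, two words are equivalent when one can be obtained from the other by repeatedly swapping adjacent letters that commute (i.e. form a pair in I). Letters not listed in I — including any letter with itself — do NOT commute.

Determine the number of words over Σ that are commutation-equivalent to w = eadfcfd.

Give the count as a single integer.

7

drop 0:e onto floor
drop 1:a onto {0:e}
drop 2:d onto {0:e}
drop 3:f onto {1:a, 2:d}
drop 4:c onto {2:d}
drop 5:f onto {3:f}
drop 6:d onto {4:c, 5:f}
ground layer = {0:e}
drop-orders for the pieces not yet dropped (sum over which currently-grounded one goes next):
  1 to go: {6} 1
  2 to go: {4,6} 1  {5,6} 1
  3 to go: {3,5,6} 1  {4,5,6} 2
  4 to go: {1,3,5,6} 1  {3,4,5,6} 3
  5 to go: {1,3,4,5,6} 4  {2,3,4,5,6} 3
  if 0:e drops first: 7 orders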